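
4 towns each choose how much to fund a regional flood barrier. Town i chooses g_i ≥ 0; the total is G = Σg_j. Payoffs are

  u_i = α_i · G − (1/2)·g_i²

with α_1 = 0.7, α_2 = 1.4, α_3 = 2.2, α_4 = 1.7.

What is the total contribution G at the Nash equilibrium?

Town i's FOC: ∂u_i/∂g_i = α_i − g_i = 0, so g_i* = α_i.
NE contributions = (0.7, 1.4, 2.2, 1.7); G = 6.

6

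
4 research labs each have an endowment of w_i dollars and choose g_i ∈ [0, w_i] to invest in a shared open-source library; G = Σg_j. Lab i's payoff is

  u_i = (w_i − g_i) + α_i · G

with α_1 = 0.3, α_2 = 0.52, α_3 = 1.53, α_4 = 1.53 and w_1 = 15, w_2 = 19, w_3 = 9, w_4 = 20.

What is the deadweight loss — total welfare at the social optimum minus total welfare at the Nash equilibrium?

∂u_i/∂g_i = α_i − 1, so lab i contributes w_i if α_i > 1, else 0.
α_i > 1 for i ∈ {3, 4}; NE contributions (0, 0, 9, 20), G = 29.
W^NE = Σw_i − G^NE + (Σα_i)·G^NE = 63 + 2.88·29 = 146.52.
Planner: ∂(Σu_j)/∂g_i = Σα_j − 1 = 2.88 > 0, so everyone contributes w_i; G^SO = 63, W^SO = 63 + 2.88·63 = 244.44.
Deadweight loss = 97.92.

97.92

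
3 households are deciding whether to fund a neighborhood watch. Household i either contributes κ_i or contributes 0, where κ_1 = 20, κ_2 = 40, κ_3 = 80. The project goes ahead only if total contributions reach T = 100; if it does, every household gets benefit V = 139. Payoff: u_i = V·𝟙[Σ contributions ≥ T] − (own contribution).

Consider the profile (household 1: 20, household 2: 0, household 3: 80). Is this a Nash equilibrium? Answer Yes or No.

Total = 100 ≥ 100: provided.
Household 1 (pledges 20, payoff 119): dropping to 0 → total 80, payoff 0. No gain.
Household 2 (pledges 0, payoff 139): pledging 40 → total 140, payoff 99. No gain.
Household 3 (pledges 80, payoff 59): dropping to 0 → total 20, payoff 0. No gain.

Yes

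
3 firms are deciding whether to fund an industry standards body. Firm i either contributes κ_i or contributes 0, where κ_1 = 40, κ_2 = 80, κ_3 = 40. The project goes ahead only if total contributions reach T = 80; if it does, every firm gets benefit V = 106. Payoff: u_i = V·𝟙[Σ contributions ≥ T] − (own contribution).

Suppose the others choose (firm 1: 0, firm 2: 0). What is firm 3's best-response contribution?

Others' total = 0. Even contributing 40 gives 40 < 80: no benefit either way.
Best response: 0.

0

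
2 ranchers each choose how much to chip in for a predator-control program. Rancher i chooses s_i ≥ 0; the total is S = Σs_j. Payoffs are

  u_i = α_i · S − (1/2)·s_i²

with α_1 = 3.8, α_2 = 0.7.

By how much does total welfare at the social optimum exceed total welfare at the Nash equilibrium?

Rancher i's FOC: ∂u_i/∂s_i = α_i − s_i = 0, so s_i* = α_i.
NE contributions = (3.8, 0.7); S = 4.5.
W^NE = (Σα)·S − ½Σα_i² = 4.5² − ½·14.93 = 12.785.
Planner sets s_i = Σα_j = 4.5 for every i, so S^SO = 2·4.5 = 9.
W^SO = (Σα)·S^SO − ½·2·(Σα)² = (2/2)·4.5² = 20.25.
Deadweight loss = W^SO − W^NE = 7.465.

7.465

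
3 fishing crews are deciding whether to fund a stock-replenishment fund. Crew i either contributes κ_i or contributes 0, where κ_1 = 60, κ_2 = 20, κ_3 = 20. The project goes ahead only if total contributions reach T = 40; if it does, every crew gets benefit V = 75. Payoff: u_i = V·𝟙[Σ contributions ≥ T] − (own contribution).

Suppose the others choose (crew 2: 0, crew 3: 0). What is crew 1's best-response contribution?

Others' total = 0. Contributing 60 brings total to 60 ≥ 40: gain V − κ_1 = 15.
Best response: 60.

60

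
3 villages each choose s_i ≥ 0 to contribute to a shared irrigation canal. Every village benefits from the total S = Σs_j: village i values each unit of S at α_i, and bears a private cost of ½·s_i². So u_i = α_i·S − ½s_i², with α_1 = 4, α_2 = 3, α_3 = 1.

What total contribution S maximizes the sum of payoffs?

24

Planner FOC: ∂(Σu_j)/∂s_i = (Σα_j) − s_i = 0, so s_i^SO = Σα_j = 8 for every i; S^SO = 24.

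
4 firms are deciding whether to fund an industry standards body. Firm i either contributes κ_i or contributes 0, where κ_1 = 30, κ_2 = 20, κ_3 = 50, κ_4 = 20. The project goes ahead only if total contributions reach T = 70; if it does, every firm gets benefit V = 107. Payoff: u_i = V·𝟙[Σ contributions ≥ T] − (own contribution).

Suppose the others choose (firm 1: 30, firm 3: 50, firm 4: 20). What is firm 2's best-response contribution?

0

Others' total = 100 ≥ 70; contributing adds cost 20 for no extra benefit.
Best response: 0.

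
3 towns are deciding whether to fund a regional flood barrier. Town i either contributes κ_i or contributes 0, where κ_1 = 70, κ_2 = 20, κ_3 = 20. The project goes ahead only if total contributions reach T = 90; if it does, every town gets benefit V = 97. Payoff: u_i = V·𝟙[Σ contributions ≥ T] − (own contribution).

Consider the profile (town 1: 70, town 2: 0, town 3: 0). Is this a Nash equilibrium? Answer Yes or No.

No

Total = 70 < 90: not provided.
Town 1 (pledges 70, payoff -70): dropping to 0 → total 0, payoff 0. Profitable deviation.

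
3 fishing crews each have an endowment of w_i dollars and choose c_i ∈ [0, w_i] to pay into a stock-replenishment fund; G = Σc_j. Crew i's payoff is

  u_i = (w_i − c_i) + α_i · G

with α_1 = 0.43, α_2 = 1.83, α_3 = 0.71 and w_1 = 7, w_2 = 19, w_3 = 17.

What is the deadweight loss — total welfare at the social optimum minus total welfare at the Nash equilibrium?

∂u_i/∂c_i = α_i − 1, so crew i contributes w_i if α_i > 1, else 0.
α_i > 1 for i ∈ {2}; NE contributions (0, 19, 0), G = 19.
W^NE = Σw_i − G^NE + (Σα_i)·G^NE = 43 + 1.97·19 = 80.43.
Planner: ∂(Σu_j)/∂c_i = Σα_j − 1 = 1.97 > 0, so everyone contributes w_i; G^SO = 43, W^SO = 43 + 1.97·43 = 127.71.
Deadweight loss = 47.28.

47.28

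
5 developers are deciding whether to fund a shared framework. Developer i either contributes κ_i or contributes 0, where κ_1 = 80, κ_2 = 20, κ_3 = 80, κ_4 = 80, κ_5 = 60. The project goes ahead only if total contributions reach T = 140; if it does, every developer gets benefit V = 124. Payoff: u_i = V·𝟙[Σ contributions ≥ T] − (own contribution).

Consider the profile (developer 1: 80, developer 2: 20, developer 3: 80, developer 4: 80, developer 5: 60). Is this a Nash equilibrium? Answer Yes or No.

No

Total = 320 ≥ 140: provided.
Developer 1 (pledges 80, payoff 44): dropping to 0 → total 240, payoff 124. Profitable deviation.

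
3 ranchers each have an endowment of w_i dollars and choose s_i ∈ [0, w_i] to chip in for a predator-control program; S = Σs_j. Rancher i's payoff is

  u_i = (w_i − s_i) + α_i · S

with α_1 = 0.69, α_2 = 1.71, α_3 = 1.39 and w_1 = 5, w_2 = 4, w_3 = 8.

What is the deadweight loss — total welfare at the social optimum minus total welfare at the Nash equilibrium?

∂u_i/∂s_i = α_i − 1, so rancher i contributes w_i if α_i > 1, else 0.
α_i > 1 for i ∈ {2, 3}; NE contributions (0, 4, 8), S = 12.
W^NE = Σw_i − S^NE + (Σα_i)·S^NE = 17 + 2.79·12 = 50.48.
Planner: ∂(Σu_j)/∂s_i = Σα_j − 1 = 2.79 > 0, so everyone contributes w_i; S^SO = 17, W^SO = 17 + 2.79·17 = 64.43.
Deadweight loss = 13.95.

13.95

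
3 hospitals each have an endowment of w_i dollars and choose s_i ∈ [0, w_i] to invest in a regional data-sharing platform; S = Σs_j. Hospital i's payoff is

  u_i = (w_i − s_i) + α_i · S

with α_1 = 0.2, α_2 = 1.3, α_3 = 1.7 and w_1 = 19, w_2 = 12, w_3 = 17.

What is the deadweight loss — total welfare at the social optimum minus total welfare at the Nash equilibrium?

∂u_i/∂s_i = α_i − 1, so hospital i contributes w_i if α_i > 1, else 0.
α_i > 1 for i ∈ {2, 3}; NE contributions (0, 12, 17), S = 29.
W^NE = Σw_i − S^NE + (Σα_i)·S^NE = 48 + 2.2·29 = 111.8.
Planner: ∂(Σu_j)/∂s_i = Σα_j − 1 = 2.2 > 0, so everyone contributes w_i; S^SO = 48, W^SO = 48 + 2.2·48 = 153.6.
Deadweight loss = 41.8.

41.8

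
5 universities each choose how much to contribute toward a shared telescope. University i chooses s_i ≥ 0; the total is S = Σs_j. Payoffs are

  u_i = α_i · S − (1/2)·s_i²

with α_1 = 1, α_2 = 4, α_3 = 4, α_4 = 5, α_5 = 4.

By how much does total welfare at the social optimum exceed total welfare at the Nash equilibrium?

University i's FOC: ∂u_i/∂s_i = α_i − s_i = 0, so s_i* = α_i.
NE contributions = (1, 4, 4, 5, 4); S = 18.
W^NE = (Σα)·S − ½Σα_i² = 18² − ½·74 = 287.
Planner sets s_i = Σα_j = 18 for every i, so S^SO = 5·18 = 90.
W^SO = (Σα)·S^SO − ½·5·(Σα)² = (5/2)·18² = 810.
Deadweight loss = W^SO − W^NE = 523.

523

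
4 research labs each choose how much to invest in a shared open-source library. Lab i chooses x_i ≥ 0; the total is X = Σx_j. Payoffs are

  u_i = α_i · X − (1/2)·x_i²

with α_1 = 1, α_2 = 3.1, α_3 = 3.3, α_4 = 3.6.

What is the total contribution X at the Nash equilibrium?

11

Lab i's FOC: ∂u_i/∂x_i = α_i − x_i = 0, so x_i* = α_i.
NE contributions = (1, 3.1, 3.3, 3.6); X = 11.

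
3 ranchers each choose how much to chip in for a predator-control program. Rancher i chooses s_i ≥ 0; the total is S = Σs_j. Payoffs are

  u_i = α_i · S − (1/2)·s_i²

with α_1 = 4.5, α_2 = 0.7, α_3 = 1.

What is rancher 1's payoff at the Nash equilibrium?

Rancher i's FOC: ∂u_i/∂s_i = α_i − s_i = 0, so s_i* = α_i.
NE contributions = (4.5, 0.7, 1); S = 6.2.
u_1 = α_1·S − ½·(s_1)² = 4.5·6.2 − ½·4.5² = 17.775.

17.775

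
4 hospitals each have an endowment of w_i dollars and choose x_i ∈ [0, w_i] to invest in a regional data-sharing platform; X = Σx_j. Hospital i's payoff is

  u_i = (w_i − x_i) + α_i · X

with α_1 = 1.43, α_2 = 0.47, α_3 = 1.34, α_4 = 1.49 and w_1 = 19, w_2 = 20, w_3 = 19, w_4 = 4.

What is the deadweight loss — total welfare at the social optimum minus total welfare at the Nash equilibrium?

∂u_i/∂x_i = α_i − 1, so hospital i contributes w_i if α_i > 1, else 0.
α_i > 1 for i ∈ {1, 3, 4}; NE contributions (19, 0, 19, 4), X = 42.
W^NE = Σw_i − X^NE + (Σα_i)·X^NE = 62 + 3.73·42 = 218.66.
Planner: ∂(Σu_j)/∂x_i = Σα_j − 1 = 3.73 > 0, so everyone contributes w_i; X^SO = 62, W^SO = 62 + 3.73·62 = 293.26.
Deadweight loss = 74.6.

74.6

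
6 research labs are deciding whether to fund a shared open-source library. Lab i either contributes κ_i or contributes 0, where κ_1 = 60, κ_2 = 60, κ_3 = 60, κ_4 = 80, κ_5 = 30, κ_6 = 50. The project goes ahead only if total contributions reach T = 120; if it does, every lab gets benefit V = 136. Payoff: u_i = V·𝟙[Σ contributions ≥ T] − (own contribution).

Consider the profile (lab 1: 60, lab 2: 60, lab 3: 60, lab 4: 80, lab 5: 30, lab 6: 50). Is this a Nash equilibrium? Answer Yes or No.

No

Total = 340 ≥ 120: provided.
Lab 1 (pledges 60, payoff 76): dropping to 0 → total 280, payoff 136. Profitable deviation.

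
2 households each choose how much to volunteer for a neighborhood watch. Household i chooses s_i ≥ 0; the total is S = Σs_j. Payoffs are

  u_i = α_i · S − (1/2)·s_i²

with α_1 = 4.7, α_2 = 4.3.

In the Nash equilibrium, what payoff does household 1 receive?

31.255

Household i's FOC: ∂u_i/∂s_i = α_i − s_i = 0, so s_i* = α_i.
NE contributions = (4.7, 4.3); S = 9.
u_1 = α_1·S − ½·(s_1)² = 4.7·9 − ½·4.7² = 31.255.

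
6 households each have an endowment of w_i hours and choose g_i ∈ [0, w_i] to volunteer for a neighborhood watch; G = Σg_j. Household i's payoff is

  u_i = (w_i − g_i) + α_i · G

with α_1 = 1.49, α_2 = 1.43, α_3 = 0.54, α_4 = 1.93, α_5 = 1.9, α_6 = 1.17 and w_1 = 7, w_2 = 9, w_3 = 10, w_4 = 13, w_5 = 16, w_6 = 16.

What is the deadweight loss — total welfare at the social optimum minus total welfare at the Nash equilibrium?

∂u_i/∂g_i = α_i − 1, so household i contributes w_i if α_i > 1, else 0.
α_i > 1 for i ∈ {1, 2, 4, 5, 6}; NE contributions (7, 9, 0, 13, 16, 16), G = 61.
W^NE = Σw_i − G^NE + (Σα_i)·G^NE = 71 + 7.46·61 = 526.06.
Planner: ∂(Σu_j)/∂g_i = Σα_j − 1 = 7.46 > 0, so everyone contributes w_i; G^SO = 71, W^SO = 71 + 7.46·71 = 600.66.
Deadweight loss = 74.6.

74.6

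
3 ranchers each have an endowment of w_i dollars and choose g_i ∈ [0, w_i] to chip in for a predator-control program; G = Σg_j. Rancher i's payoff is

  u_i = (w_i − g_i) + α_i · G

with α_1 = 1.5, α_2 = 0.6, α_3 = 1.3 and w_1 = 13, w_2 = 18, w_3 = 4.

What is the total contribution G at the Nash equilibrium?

∂u_i/∂g_i = α_i − 1, so rancher i contributes w_i if α_i > 1, else 0.
α_i > 1 for i ∈ {1, 3}; NE contributions (13, 0, 4), G = 17.

17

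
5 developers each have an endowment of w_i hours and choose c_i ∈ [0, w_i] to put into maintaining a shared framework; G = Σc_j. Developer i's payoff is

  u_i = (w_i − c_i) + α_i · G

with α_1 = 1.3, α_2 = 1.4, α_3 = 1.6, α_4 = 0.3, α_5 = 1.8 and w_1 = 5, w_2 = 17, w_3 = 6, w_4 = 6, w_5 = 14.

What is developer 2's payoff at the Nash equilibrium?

∂u_i/∂c_i = α_i − 1, so developer i contributes w_i if α_i > 1, else 0.
α_i > 1 for i ∈ {1, 2, 3, 5}; NE contributions (5, 17, 6, 0, 14), G = 42.
u_2 = (17 − 17) + 1.4·42 = 58.8.

58.8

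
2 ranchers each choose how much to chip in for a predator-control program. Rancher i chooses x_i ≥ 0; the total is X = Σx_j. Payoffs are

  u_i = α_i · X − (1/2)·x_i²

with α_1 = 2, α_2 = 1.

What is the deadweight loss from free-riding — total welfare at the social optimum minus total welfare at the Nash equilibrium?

2.5

Rancher i's FOC: ∂u_i/∂x_i = α_i − x_i = 0, so x_i* = α_i.
NE contributions = (2, 1); X = 3.
W^NE = (Σα)·X − ½Σα_i² = 3² − ½·5 = 6.5.
Planner sets x_i = Σα_j = 3 for every i, so X^SO = 2·3 = 6.
W^SO = (Σα)·X^SO − ½·2·(Σα)² = (2/2)·3² = 9.
Deadweight loss = W^SO − W^NE = 2.5.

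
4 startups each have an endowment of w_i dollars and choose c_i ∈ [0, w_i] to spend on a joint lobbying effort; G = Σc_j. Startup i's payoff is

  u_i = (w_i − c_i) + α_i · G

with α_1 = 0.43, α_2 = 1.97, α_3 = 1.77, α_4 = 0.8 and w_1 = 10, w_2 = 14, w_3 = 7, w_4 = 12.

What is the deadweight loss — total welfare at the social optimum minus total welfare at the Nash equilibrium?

87.34

∂u_i/∂c_i = α_i − 1, so startup i contributes w_i if α_i > 1, else 0.
α_i > 1 for i ∈ {2, 3}; NE contributions (0, 14, 7, 0), G = 21.
W^NE = Σw_i − G^NE + (Σα_i)·G^NE = 43 + 3.97·21 = 126.37.
Planner: ∂(Σu_j)/∂c_i = Σα_j − 1 = 3.97 > 0, so everyone contributes w_i; G^SO = 43, W^SO = 43 + 3.97·43 = 213.71.
Deadweight loss = 87.34.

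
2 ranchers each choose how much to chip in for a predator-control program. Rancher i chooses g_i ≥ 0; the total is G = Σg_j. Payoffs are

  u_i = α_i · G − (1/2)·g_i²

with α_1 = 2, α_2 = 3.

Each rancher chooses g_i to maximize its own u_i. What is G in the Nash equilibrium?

5

Rancher i's FOC: ∂u_i/∂g_i = α_i − g_i = 0, so g_i* = α_i.
NE contributions = (2, 3); G = 5.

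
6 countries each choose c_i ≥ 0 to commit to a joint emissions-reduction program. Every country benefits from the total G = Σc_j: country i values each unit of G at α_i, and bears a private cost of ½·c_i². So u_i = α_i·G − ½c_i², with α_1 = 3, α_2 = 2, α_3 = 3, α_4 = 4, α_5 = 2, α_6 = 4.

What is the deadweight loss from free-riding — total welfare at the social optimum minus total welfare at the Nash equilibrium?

677

Country i's FOC: ∂u_i/∂c_i = α_i − c_i = 0, so c_i* = α_i.
NE contributions = (3, 2, 3, 4, 2, 4); G = 18.
W^NE = (Σα)·G − ½Σα_i² = 18² − ½·58 = 295.
Planner sets c_i = Σα_j = 18 for every i, so G^SO = 6·18 = 108.
W^SO = (Σα)·G^SO − ½·6·(Σα)² = (6/2)·18² = 972.
Deadweight loss = W^SO − W^NE = 677.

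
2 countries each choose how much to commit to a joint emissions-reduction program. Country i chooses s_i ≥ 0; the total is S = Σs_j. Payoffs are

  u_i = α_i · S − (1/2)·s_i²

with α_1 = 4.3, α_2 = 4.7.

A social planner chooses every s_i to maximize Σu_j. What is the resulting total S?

18

Planner FOC: ∂(Σu_j)/∂s_i = (Σα_j) − s_i = 0, so s_i^SO = Σα_j = 9 for every i; S^SO = 18.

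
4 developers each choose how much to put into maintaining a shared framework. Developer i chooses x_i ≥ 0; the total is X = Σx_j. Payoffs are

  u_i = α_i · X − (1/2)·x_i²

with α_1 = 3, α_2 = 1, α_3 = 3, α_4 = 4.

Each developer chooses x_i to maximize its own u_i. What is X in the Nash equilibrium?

Developer i's FOC: ∂u_i/∂x_i = α_i − x_i = 0, so x_i* = α_i.
NE contributions = (3, 1, 3, 4); X = 11.

11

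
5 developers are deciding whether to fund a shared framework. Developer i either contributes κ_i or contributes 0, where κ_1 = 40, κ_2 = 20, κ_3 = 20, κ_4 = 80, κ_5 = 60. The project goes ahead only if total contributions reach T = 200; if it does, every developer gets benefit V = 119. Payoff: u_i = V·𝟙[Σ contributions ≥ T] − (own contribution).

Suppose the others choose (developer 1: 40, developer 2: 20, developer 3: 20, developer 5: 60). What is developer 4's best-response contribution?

80

Others' total = 140. Contributing 80 brings total to 220 ≥ 200: gain V − κ_4 = 39.
Best response: 80.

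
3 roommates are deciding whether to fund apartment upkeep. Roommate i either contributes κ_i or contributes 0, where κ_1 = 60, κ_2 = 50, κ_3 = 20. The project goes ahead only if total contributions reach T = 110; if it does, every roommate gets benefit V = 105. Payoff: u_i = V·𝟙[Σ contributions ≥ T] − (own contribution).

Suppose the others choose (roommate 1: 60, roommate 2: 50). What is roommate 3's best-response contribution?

0

Others' total = 110 ≥ 110; contributing adds cost 20 for no extra benefit.
Best response: 0.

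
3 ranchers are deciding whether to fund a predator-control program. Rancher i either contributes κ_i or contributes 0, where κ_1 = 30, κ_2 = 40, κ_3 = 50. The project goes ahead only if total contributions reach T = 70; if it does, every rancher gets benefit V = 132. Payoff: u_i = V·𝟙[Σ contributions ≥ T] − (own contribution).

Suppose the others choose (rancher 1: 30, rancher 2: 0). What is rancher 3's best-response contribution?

50

Others' total = 30. Contributing 50 brings total to 80 ≥ 70: gain V − κ_3 = 82.
Best response: 50.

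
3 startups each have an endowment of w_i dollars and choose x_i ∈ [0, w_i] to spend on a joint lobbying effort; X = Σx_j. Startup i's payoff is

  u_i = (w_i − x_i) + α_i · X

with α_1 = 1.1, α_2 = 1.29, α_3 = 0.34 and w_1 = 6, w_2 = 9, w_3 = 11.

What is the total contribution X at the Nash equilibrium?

15

∂u_i/∂x_i = α_i − 1, so startup i contributes w_i if α_i > 1, else 0.
α_i > 1 for i ∈ {1, 2}; NE contributions (6, 9, 0), X = 15.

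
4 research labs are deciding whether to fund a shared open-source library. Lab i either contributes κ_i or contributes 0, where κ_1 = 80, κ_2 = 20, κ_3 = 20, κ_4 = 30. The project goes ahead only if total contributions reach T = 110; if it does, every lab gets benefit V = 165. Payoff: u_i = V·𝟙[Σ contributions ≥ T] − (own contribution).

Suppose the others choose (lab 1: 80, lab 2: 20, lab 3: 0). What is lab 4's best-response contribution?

Others' total = 100. Contributing 30 brings total to 130 ≥ 110: gain V − κ_4 = 135.
Best response: 30.

30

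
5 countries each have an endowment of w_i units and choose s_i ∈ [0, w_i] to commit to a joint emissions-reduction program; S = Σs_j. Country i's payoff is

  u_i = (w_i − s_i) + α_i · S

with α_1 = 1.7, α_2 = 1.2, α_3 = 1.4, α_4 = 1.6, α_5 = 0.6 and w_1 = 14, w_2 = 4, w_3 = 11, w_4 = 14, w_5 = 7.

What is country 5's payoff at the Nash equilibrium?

∂u_i/∂s_i = α_i − 1, so country i contributes w_i if α_i > 1, else 0.
α_i > 1 for i ∈ {1, 2, 3, 4}; NE contributions (14, 4, 11, 14, 0), S = 43.
u_5 = (7 − 0) + 0.6·43 = 32.8.

32.8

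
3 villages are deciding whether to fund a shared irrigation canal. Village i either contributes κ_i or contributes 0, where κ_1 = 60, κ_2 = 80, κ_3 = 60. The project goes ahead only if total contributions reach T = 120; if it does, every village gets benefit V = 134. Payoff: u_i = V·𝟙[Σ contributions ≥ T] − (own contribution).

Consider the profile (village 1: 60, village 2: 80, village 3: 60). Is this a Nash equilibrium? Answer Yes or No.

No

Total = 200 ≥ 120: provided.
Village 1 (pledges 60, payoff 74): dropping to 0 → total 140, payoff 134. Profitable deviation.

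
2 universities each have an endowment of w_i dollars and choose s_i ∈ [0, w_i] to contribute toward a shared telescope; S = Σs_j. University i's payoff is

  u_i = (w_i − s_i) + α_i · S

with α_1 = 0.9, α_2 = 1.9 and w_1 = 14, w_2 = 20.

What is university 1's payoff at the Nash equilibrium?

∂u_i/∂s_i = α_i − 1, so university i contributes w_i if α_i > 1, else 0.
α_i > 1 for i ∈ {2}; NE contributions (0, 20), S = 20.
u_1 = (14 − 0) + 0.9·20 = 32.

32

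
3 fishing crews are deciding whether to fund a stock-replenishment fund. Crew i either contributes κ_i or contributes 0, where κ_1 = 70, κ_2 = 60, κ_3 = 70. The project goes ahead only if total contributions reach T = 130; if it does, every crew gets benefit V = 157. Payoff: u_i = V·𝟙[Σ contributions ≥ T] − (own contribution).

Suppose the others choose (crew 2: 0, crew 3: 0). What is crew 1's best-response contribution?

0

Others' total = 0. Even contributing 70 gives 70 < 130: no benefit either way.
Best response: 0.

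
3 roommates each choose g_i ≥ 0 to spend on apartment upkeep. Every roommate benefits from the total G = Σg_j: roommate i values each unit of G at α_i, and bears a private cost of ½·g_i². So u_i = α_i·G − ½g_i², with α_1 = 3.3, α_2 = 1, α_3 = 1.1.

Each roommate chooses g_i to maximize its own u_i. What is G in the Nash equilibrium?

5.4

Roommate i's FOC: ∂u_i/∂g_i = α_i − g_i = 0, so g_i* = α_i.
NE contributions = (3.3, 1, 1.1); G = 5.4.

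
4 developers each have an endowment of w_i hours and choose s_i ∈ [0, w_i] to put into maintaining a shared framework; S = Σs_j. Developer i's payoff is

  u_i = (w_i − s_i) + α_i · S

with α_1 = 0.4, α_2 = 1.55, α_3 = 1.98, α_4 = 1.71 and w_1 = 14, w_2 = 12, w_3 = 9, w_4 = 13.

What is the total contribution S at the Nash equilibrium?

34

∂u_i/∂s_i = α_i − 1, so developer i contributes w_i if α_i > 1, else 0.
α_i > 1 for i ∈ {2, 3, 4}; NE contributions (0, 12, 9, 13), S = 34.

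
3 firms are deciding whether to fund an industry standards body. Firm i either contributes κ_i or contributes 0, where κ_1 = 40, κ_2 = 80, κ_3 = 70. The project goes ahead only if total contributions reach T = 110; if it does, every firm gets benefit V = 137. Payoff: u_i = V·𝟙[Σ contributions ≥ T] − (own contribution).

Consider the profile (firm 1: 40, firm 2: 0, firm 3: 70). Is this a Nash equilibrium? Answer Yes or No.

Total = 110 ≥ 110: provided.
Firm 1 (pledges 40, payoff 97): dropping to 0 → total 70, payoff 0. No gain.
Firm 2 (pledges 0, payoff 137): pledging 80 → total 190, payoff 57. No gain.
Firm 3 (pledges 70, payoff 67): dropping to 0 → total 40, payoff 0. No gain.

Yes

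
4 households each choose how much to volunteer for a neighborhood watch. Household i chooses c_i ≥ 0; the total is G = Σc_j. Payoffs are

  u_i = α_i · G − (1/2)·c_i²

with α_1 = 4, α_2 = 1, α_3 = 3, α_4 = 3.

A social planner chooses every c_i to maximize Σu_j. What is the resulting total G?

44

Planner FOC: ∂(Σu_j)/∂c_i = (Σα_j) − c_i = 0, so c_i^SO = Σα_j = 11 for every i; G^SO = 44.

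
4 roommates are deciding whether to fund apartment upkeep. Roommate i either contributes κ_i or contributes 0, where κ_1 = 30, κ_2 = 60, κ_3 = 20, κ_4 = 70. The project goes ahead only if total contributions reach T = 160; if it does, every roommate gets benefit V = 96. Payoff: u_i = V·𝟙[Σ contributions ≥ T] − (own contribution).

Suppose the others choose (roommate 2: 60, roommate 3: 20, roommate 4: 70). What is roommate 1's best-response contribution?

Others' total = 150. Contributing 30 brings total to 180 ≥ 160: gain V − κ_1 = 66.
Best response: 30.

30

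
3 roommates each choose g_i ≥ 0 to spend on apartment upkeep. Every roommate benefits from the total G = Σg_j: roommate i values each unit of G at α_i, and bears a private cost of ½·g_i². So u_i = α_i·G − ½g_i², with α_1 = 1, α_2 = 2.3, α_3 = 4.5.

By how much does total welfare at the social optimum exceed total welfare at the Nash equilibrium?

Roommate i's FOC: ∂u_i/∂g_i = α_i − g_i = 0, so g_i* = α_i.
NE contributions = (1, 2.3, 4.5); G = 7.8.
W^NE = (Σα)·G − ½Σα_i² = 7.8² − ½·26.54 = 47.57.
Planner sets g_i = Σα_j = 7.8 for every i, so G^SO = 3·7.8 = 23.4.
W^SO = (Σα)·G^SO − ½·3·(Σα)² = (3/2)·7.8² = 91.26.
Deadweight loss = W^SO − W^NE = 43.69.

43.69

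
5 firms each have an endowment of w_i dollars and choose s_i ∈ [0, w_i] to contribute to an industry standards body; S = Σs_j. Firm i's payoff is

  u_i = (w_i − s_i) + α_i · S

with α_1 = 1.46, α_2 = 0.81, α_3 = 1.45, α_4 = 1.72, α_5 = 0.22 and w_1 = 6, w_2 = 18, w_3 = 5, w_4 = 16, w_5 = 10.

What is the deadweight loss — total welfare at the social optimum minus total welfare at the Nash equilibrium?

∂u_i/∂s_i = α_i − 1, so firm i contributes w_i if α_i > 1, else 0.
α_i > 1 for i ∈ {1, 3, 4}; NE contributions (6, 0, 5, 16, 0), S = 27.
W^NE = Σw_i − S^NE + (Σα_i)·S^NE = 55 + 4.66·27 = 180.82.
Planner: ∂(Σu_j)/∂s_i = Σα_j − 1 = 4.66 > 0, so everyone contributes w_i; S^SO = 55, W^SO = 55 + 4.66·55 = 311.3.
Deadweight loss = 130.48.

130.48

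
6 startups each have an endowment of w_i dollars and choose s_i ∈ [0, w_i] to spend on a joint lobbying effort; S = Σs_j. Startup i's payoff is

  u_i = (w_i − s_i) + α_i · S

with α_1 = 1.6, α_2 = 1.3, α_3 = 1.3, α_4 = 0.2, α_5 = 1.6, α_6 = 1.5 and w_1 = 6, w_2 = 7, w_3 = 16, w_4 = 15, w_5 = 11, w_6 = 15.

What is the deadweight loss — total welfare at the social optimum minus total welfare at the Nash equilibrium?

97.5

∂u_i/∂s_i = α_i − 1, so startup i contributes w_i if α_i > 1, else 0.
α_i > 1 for i ∈ {1, 2, 3, 5, 6}; NE contributions (6, 7, 16, 0, 11, 15), S = 55.
W^NE = Σw_i − S^NE + (Σα_i)·S^NE = 70 + 6.5·55 = 427.5.
Planner: ∂(Σu_j)/∂s_i = Σα_j − 1 = 6.5 > 0, so everyone contributes w_i; S^SO = 70, W^SO = 70 + 6.5·70 = 525.
Deadweight loss = 97.5.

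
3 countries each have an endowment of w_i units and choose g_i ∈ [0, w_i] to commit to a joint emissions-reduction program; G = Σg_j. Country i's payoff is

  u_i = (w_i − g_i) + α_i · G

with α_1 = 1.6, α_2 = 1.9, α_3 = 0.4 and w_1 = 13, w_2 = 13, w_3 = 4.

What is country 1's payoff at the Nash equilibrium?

41.6

∂u_i/∂g_i = α_i − 1, so country i contributes w_i if α_i > 1, else 0.
α_i > 1 for i ∈ {1, 2}; NE contributions (13, 13, 0), G = 26.
u_1 = (13 − 13) + 1.6·26 = 41.6.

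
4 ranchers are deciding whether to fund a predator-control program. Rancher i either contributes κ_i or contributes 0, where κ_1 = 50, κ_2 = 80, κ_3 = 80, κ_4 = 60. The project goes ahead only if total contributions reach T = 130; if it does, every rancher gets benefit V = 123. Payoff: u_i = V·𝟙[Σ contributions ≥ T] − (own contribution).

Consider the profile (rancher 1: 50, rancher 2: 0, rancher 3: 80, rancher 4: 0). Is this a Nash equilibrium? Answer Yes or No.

Yes

Total = 130 ≥ 130: provided.
Rancher 1 (pledges 50, payoff 73): dropping to 0 → total 80, payoff 0. No gain.
Rancher 2 (pledges 0, payoff 123): pledging 80 → total 210, payoff 43. No gain.
Rancher 3 (pledges 80, payoff 43): dropping to 0 → total 50, payoff 0. No gain.
Rancher 4 (pledges 0, payoff 123): pledging 60 → total 190, payoff 63. No gain.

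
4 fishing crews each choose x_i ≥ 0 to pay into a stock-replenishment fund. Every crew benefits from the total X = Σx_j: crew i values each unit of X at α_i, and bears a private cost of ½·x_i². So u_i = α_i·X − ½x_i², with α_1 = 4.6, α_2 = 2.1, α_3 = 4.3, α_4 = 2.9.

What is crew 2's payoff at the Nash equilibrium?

Crew i's FOC: ∂u_i/∂x_i = α_i − x_i = 0, so x_i* = α_i.
NE contributions = (4.6, 2.1, 4.3, 2.9); X = 13.9.
u_2 = α_2·X − ½·(x_2)² = 2.1·13.9 − ½·2.1² = 26.985.

26.985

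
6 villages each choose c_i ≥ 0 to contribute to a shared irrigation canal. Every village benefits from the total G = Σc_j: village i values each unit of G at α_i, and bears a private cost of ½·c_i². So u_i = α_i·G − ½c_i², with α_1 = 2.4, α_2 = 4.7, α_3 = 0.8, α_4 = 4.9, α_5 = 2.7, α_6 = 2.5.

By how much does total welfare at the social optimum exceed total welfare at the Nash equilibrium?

681.02

Village i's FOC: ∂u_i/∂c_i = α_i − c_i = 0, so c_i* = α_i.
NE contributions = (2.4, 4.7, 0.8, 4.9, 2.7, 2.5); G = 18.
W^NE = (Σα)·G − ½Σα_i² = 18² − ½·66.04 = 290.98.
Planner sets c_i = Σα_j = 18 for every i, so G^SO = 6·18 = 108.
W^SO = (Σα)·G^SO − ½·6·(Σα)² = (6/2)·18² = 972.
Deadweight loss = W^SO − W^NE = 681.02.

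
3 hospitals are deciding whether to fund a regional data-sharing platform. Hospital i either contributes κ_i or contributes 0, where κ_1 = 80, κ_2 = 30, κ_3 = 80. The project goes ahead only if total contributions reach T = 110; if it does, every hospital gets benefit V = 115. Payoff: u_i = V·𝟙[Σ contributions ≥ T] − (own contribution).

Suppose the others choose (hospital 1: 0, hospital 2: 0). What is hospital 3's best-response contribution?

Others' total = 0. Even contributing 80 gives 80 < 110: no benefit either way.
Best response: 0.

0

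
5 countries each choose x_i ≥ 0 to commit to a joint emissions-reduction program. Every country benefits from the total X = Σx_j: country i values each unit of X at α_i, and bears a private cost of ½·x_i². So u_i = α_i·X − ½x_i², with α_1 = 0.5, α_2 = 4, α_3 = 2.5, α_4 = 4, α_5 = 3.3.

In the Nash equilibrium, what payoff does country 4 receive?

Country i's FOC: ∂u_i/∂x_i = α_i − x_i = 0, so x_i* = α_i.
NE contributions = (0.5, 4, 2.5, 4, 3.3); X = 14.3.
u_4 = α_4·X − ½·(x_4)² = 4·14.3 − ½·4² = 49.2.

49.2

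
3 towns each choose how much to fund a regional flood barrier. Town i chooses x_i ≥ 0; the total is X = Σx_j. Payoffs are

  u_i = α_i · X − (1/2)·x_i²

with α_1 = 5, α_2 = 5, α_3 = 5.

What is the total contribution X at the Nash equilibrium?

Town i's FOC: ∂u_i/∂x_i = α_i − x_i = 0, so x_i* = α_i.
NE contributions = (5, 5, 5); X = 15.

15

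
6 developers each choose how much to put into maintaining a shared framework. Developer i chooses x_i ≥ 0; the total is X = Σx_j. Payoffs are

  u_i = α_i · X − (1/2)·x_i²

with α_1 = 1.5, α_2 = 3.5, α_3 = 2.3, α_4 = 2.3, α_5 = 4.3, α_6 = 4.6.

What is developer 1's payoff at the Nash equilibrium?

26.625

Developer i's FOC: ∂u_i/∂x_i = α_i − x_i = 0, so x_i* = α_i.
NE contributions = (1.5, 3.5, 2.3, 2.3, 4.3, 4.6); X = 18.5.
u_1 = α_1·X − ½·(x_1)² = 1.5·18.5 − ½·1.5² = 26.625.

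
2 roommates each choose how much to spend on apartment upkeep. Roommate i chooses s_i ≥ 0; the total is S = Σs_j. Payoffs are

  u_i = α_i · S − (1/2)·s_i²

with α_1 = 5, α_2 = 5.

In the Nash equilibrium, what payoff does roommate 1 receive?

37.5

Roommate i's FOC: ∂u_i/∂s_i = α_i − s_i = 0, so s_i* = α_i.
NE contributions = (5, 5); S = 10.
u_1 = α_1·S − ½·(s_1)² = 5·10 − ½·5² = 37.5.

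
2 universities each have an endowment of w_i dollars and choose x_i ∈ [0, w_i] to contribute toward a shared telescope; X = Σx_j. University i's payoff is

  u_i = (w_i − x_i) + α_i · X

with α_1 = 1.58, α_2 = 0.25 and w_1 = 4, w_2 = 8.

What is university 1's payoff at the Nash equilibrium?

6.32

∂u_i/∂x_i = α_i − 1, so university i contributes w_i if α_i > 1, else 0.
α_i > 1 for i ∈ {1}; NE contributions (4, 0), X = 4.
u_1 = (4 − 4) + 1.58·4 = 6.32.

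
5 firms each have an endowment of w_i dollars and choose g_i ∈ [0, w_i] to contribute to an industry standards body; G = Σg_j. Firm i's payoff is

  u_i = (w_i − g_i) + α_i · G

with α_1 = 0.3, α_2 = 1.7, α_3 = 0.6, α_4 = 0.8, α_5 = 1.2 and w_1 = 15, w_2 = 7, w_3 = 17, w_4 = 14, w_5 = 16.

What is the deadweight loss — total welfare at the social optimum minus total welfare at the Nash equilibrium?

∂u_i/∂g_i = α_i − 1, so firm i contributes w_i if α_i > 1, else 0.
α_i > 1 for i ∈ {2, 5}; NE contributions (0, 7, 0, 0, 16), G = 23.
W^NE = Σw_i − G^NE + (Σα_i)·G^NE = 69 + 3.6·23 = 151.8.
Planner: ∂(Σu_j)/∂g_i = Σα_j − 1 = 3.6 > 0, so everyone contributes w_i; G^SO = 69, W^SO = 69 + 3.6·69 = 317.4.
Deadweight loss = 165.6.

165.6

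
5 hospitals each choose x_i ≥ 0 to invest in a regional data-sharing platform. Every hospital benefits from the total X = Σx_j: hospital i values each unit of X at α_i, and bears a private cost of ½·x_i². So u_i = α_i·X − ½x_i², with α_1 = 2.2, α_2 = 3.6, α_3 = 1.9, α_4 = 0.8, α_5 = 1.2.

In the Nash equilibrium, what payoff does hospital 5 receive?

10.92

Hospital i's FOC: ∂u_i/∂x_i = α_i − x_i = 0, so x_i* = α_i.
NE contributions = (2.2, 3.6, 1.9, 0.8, 1.2); X = 9.7.
u_5 = α_5·X − ½·(x_5)² = 1.2·9.7 − ½·1.2² = 10.92.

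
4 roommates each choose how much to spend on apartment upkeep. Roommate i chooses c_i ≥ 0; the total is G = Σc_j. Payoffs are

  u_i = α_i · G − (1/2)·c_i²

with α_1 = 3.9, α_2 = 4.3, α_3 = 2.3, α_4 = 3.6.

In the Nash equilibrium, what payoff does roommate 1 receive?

47.385

Roommate i's FOC: ∂u_i/∂c_i = α_i − c_i = 0, so c_i* = α_i.
NE contributions = (3.9, 4.3, 2.3, 3.6); G = 14.1.
u_1 = α_1·G − ½·(c_1)² = 3.9·14.1 − ½·3.9² = 47.385.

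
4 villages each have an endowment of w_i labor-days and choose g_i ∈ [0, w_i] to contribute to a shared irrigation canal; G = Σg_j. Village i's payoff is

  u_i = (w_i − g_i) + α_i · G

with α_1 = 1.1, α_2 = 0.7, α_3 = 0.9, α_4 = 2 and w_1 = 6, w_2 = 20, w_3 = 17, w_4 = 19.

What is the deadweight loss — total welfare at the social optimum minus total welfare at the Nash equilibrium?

136.9

∂u_i/∂g_i = α_i − 1, so village i contributes w_i if α_i > 1, else 0.
α_i > 1 for i ∈ {1, 4}; NE contributions (6, 0, 0, 19), G = 25.
W^NE = Σw_i − G^NE + (Σα_i)·G^NE = 62 + 3.7·25 = 154.5.
Planner: ∂(Σu_j)/∂g_i = Σα_j − 1 = 3.7 > 0, so everyone contributes w_i; G^SO = 62, W^SO = 62 + 3.7·62 = 291.4.
Deadweight loss = 136.9.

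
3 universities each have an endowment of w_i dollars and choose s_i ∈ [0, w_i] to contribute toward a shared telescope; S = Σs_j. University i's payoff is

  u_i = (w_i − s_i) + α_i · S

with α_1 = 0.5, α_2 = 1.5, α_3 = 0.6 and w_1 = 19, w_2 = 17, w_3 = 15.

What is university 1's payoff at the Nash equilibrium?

∂u_i/∂s_i = α_i − 1, so university i contributes w_i if α_i > 1, else 0.
α_i > 1 for i ∈ {2}; NE contributions (0, 17, 0), S = 17.
u_1 = (19 − 0) + 0.5·17 = 27.5.

27.5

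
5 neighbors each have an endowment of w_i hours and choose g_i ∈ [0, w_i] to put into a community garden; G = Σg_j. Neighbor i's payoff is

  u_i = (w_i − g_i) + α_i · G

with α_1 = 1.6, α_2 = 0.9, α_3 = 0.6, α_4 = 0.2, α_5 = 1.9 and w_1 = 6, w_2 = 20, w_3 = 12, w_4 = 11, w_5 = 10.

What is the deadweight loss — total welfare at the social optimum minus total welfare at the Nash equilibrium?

∂u_i/∂g_i = α_i − 1, so neighbor i contributes w_i if α_i > 1, else 0.
α_i > 1 for i ∈ {1, 5}; NE contributions (6, 0, 0, 0, 10), G = 16.
W^NE = Σw_i − G^NE + (Σα_i)·G^NE = 59 + 4.2·16 = 126.2.
Planner: ∂(Σu_j)/∂g_i = Σα_j − 1 = 4.2 > 0, so everyone contributes w_i; G^SO = 59, W^SO = 59 + 4.2·59 = 306.8.
Deadweight loss = 180.6.

180.6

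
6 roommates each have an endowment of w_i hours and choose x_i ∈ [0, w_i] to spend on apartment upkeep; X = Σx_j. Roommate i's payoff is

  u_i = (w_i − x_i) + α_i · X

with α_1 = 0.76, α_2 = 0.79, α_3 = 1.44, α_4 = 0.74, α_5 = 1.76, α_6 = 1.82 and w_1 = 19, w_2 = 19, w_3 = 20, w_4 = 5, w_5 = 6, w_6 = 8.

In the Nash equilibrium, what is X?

34

∂u_i/∂x_i = α_i − 1, so roommate i contributes w_i if α_i > 1, else 0.
α_i > 1 for i ∈ {3, 5, 6}; NE contributions (0, 0, 20, 0, 6, 8), X = 34.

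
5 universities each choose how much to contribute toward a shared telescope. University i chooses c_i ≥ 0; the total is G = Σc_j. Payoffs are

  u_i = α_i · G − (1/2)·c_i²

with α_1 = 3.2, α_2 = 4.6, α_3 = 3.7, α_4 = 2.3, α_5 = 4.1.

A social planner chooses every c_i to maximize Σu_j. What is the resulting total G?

89.5

Planner FOC: ∂(Σu_j)/∂c_i = (Σα_j) − c_i = 0, so c_i^SO = Σα_j = 17.9 for every i; G^SO = 89.5.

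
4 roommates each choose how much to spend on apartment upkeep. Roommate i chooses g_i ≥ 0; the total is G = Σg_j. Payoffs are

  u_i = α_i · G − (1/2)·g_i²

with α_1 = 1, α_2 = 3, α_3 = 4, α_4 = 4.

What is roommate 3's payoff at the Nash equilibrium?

Roommate i's FOC: ∂u_i/∂g_i = α_i − g_i = 0, so g_i* = α_i.
NE contributions = (1, 3, 4, 4); G = 12.
u_3 = α_3·G − ½·(g_3)² = 4·12 − ½·4² = 40.

40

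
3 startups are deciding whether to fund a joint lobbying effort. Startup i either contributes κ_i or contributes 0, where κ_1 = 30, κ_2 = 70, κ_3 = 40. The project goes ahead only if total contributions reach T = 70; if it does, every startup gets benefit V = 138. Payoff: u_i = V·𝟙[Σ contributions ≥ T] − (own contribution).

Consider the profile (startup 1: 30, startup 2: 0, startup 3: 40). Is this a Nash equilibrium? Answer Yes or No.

Total = 70 ≥ 70: provided.
Startup 1 (pledges 30, payoff 108): dropping to 0 → total 40, payoff 0. No gain.
Startup 2 (pledges 0, payoff 138): pledging 70 → total 140, payoff 68. No gain.
Startup 3 (pledges 40, payoff 98): dropping to 0 → total 30, payoff 0. No gain.

Yes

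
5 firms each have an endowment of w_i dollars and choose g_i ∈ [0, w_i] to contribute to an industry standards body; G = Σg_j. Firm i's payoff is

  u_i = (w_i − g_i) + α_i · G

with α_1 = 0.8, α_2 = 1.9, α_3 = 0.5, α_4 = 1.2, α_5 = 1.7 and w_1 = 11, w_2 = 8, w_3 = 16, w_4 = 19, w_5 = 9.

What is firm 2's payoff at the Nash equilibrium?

∂u_i/∂g_i = α_i − 1, so firm i contributes w_i if α_i > 1, else 0.
α_i > 1 for i ∈ {2, 4, 5}; NE contributions (0, 8, 0, 19, 9), G = 36.
u_2 = (8 − 8) + 1.9·36 = 68.4.

68.4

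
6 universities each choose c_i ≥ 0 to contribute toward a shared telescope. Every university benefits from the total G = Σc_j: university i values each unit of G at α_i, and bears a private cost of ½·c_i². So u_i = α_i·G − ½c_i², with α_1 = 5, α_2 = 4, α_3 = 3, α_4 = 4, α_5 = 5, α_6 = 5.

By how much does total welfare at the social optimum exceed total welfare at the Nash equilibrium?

University i's FOC: ∂u_i/∂c_i = α_i − c_i = 0, so c_i* = α_i.
NE contributions = (5, 4, 3, 4, 5, 5); G = 26.
W^NE = (Σα)·G − ½Σα_i² = 26² − ½·116 = 618.
Planner sets c_i = Σα_j = 26 for every i, so G^SO = 6·26 = 156.
W^SO = (Σα)·G^SO − ½·6·(Σα)² = (6/2)·26² = 2028.
Deadweight loss = W^SO − W^NE = 1410.

1410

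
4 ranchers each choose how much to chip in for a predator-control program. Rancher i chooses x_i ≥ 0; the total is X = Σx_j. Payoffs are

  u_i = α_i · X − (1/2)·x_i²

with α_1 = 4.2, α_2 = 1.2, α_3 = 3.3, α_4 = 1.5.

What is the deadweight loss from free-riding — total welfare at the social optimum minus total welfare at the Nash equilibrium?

Rancher i's FOC: ∂u_i/∂x_i = α_i − x_i = 0, so x_i* = α_i.
NE contributions = (4.2, 1.2, 3.3, 1.5); X = 10.2.
W^NE = (Σα)·X − ½Σα_i² = 10.2² − ½·32.22 = 87.93.
Planner sets x_i = Σα_j = 10.2 for every i, so X^SO = 4·10.2 = 40.8.
W^SO = (Σα)·X^SO − ½·4·(Σα)² = (4/2)·10.2² = 208.08.
Deadweight loss = W^SO − W^NE = 120.15.

120.15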